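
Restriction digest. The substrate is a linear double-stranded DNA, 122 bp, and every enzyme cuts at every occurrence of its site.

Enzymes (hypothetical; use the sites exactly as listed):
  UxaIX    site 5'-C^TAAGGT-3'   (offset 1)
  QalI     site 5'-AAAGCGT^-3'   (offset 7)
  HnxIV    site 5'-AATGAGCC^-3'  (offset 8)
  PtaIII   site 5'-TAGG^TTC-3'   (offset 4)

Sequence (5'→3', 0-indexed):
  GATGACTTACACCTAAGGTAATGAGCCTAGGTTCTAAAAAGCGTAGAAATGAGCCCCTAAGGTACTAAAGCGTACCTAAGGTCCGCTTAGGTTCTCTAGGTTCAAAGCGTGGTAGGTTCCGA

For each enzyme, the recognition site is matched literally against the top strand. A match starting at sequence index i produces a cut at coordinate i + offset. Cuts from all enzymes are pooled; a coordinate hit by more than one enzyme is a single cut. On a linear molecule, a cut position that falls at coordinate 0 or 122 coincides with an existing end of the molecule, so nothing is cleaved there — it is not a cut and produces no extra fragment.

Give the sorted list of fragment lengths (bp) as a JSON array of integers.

Scan for sites:
  UxaIX (CTAAGGT, off=1): starts [12, 56, 75] → cuts [13, 57, 76]
  QalI (AAAGCGT, off=7): starts [37, 66, 103] → cuts [44, 73, 110]
  HnxIV (AATGAGCC, off=8): starts [19, 47] → cuts [27, 55]
  PtaIII (TAGGTTC, off=4): starts [27, 87, 96, 112] → cuts [31, 91, 100, 116]

Pooled cuts: [13, 27, 31, 44, 55, 57, 73, 76, 91, 100, 110, 116]

Fragments:
  [0,13): 13 bp
  [13,27): 14 bp
  [27,31): 4 bp
  [31,44): 13 bp
  [44,55): 11 bp
  [55,57): 2 bp
  [57,73): 16 bp
  [73,76): 3 bp
  [76,91): 15 bp
  [91,100): 9 bp
  [100,110): 10 bp
  [110,116): 6 bp
  [116,122): 6 bp

[2,3,4,6,6,9,10,11,13,13,14,15,16]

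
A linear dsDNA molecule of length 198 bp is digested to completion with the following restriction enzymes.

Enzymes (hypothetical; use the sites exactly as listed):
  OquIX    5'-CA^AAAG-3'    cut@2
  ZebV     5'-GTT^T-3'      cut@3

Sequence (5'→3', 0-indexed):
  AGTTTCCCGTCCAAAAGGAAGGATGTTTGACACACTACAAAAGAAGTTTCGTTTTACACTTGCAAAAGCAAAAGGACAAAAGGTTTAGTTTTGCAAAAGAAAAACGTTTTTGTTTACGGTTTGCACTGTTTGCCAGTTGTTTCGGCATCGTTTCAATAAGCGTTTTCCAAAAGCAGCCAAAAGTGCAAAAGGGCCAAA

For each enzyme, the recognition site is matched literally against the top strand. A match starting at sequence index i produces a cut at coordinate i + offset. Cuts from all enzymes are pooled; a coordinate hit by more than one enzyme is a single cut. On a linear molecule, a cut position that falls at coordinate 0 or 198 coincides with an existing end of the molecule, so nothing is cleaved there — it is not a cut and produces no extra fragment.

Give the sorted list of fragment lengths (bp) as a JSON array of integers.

[4,5,5,5,5,6,6,7,7,8,8,9,9,9,10,11,11,11,11,12,12,13,14]

Per-enzyme occurrences:
  OquIX (CAAAAG, off=2): starts [11, 37, 62, 68, 76, 93, 167, 177, 185] → cuts [13, 39, 64, 70, 78, 95, 169, 179, 187]
  ZebV (GTTT, off=3): starts [1, 24, 45, 50, 82, 87, 105, 111, 118, 127, 138, 149, 161] → cuts [4, 27, 48, 53, 85, 90, 108, 114, 121, 130, 141, 152, 164]

Pooled cuts: [4, 13, 27, 39, 48, 53, 64, 70, 78, 85, 90, 95, 108, 114, 121, 130, 141, 152, 164, 169, 179, 187]

Fragments:
  [0,4): 4 bp
  [4,13): 9 bp
  [13,27): 14 bp
  [27,39): 12 bp
  [39,48): 9 bp
  [48,53): 5 bp
  [53,64): 11 bp
  [64,70): 6 bp
  [70,78): 8 bp
  [78,85): 7 bp
  [85,90): 5 bp
  [90,95): 5 bp
  [95,108): 13 bp
  [108,114): 6 bp
  [114,121): 7 bp
  [121,130): 9 bp
  [130,141): 11 bp
  [141,152): 11 bp
  [152,164): 12 bp
  [164,169): 5 bp
  [169,179): 10 bp
  [179,187): 8 bp
  [187,198): 11 bp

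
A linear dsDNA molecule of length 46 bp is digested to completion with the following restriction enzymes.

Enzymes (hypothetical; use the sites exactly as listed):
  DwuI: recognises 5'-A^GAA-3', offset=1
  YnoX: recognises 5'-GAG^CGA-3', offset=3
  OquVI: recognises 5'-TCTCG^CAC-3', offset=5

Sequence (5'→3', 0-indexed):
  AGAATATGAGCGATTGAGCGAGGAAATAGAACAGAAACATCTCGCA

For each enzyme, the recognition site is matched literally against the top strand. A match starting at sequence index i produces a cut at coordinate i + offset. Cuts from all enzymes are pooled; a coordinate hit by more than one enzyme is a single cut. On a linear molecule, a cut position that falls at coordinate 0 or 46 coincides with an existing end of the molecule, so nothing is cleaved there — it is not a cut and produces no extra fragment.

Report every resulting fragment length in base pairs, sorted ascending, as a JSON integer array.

[1,5,8,9,10,13]

Scan for sites:
  DwuI (AGAA, off=1): starts [0, 27, 32] → cuts [1, 28, 33]
  YnoX (GAGCGA, off=3): starts [7, 15] → cuts [10, 18]
  OquVI (TCTCGCAC, off=5): no sites

All cut coordinates (distinct, sorted): [1, 10, 18, 28, 33]

Fragment lengths:
  [0,1): 1 bp
  [1,10): 9 bp
  [10,18): 8 bp
  [18,28): 10 bp
  [28,33): 5 bp
  [33,46): 13 bp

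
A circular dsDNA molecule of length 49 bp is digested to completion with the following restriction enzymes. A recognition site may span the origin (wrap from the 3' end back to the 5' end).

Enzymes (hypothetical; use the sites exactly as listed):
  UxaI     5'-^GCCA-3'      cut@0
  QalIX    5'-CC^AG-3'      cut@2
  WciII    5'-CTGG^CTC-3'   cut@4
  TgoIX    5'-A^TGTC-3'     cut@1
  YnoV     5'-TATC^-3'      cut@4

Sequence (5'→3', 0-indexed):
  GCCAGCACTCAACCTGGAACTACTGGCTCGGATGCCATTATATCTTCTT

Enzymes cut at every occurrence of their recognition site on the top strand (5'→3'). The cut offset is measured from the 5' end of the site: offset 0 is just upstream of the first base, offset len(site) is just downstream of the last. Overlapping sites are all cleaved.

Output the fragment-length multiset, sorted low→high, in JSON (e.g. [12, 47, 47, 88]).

[3,5,7,11,23]

Scan for sites:
  UxaI (GCCA, off=0): starts [0, 33] → cuts [0, 33]
  QalIX (CCAG, off=2): starts [1] → cuts [3]
  WciII (CTGGCTC, off=4): starts [22] → cuts [26]
  TgoIX (ATGTC, off=1): no sites
  YnoV (TATC, off=4): starts [40] → cuts [44]

Pooled cuts: [0, 3, 26, 33, 44]

Fragments:
  0→3: 3 bp
  3→26: 23 bp
  26→33: 7 bp
  33→44: 11 bp
  44→0 (wrap): 49-44+0 = 5 bp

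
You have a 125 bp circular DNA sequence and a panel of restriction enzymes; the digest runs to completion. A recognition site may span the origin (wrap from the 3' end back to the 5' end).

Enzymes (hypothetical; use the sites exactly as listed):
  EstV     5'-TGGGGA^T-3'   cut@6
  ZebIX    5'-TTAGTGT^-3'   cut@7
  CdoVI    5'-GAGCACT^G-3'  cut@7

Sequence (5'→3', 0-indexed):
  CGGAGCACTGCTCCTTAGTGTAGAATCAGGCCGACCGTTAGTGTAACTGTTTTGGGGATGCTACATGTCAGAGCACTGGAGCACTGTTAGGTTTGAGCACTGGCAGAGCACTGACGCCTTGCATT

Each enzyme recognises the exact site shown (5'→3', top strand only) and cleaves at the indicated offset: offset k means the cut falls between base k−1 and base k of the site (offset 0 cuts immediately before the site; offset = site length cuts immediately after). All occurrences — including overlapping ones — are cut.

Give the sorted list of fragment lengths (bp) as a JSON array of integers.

[8,11,12,14,16,19,22,23]

Site scan:
  EstV (TGGGGAT, off=6): starts [52] → cuts [58]
  ZebIX (TTAGTGT, off=7): starts [14, 37] → cuts [21, 44]
  CdoVI (GAGCACTG, off=7): starts [2, 70, 78, 94, 105] → cuts [9, 77, 85, 101, 112]

Pooled cuts: [9, 21, 44, 58, 77, 85, 101, 112]

Fragments:
  9→21: 12 bp
  21→44: 23 bp
  44→58: 14 bp
  58→77: 19 bp
  77→85: 8 bp
  85→101: 16 bp
  101→112: 11 bp
  112→9 (wrap): 125-112+9 = 22 bp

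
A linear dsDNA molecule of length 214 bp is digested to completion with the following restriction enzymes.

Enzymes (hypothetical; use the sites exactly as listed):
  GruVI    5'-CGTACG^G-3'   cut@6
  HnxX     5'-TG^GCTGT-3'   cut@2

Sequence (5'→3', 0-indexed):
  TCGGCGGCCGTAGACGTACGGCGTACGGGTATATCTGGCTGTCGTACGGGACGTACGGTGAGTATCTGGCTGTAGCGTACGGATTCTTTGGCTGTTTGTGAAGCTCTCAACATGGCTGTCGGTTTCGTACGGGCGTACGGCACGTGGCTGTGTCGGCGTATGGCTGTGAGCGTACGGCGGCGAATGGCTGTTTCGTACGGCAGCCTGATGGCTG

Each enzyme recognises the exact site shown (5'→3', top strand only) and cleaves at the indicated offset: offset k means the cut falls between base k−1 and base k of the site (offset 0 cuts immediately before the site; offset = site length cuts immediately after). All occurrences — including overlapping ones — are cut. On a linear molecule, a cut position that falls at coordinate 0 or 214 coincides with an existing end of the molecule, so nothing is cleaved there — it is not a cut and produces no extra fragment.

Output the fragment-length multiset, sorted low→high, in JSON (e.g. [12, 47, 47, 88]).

Site scan:
  GruVI CGTACGG/6: at [14, 21, 42, 51, 75, 125, 133, 170, 193] ⇒ [20, 27, 48, 57, 81, 131, 139, 176, 199]
  HnxX TGGCTGT/2: at [35, 66, 88, 112, 144, 160, 184] ⇒ [37, 68, 90, 114, 146, 162, 186]

All cut coordinates (distinct, sorted): [20, 27, 37, 48, 57, 68, 81, 90, 114, 131, 139, 146, 162, 176, 186, 199]

Fragment lengths:
  [0,20): 20 bp
  [20,27): 7 bp
  [27,37): 10 bp
  [37,48): 11 bp
  [48,57): 9 bp
  [57,68): 11 bp
  [68,81): 13 bp
  [81,90): 9 bp
  [90,114): 24 bp
  [114,131): 17 bp
  [131,139): 8 bp
  [139,146): 7 bp
  [146,162): 16 bp
  [162,176): 14 bp
  [176,186): 10 bp
  [186,199): 13 bp
  [199,214): 15 bp

[7,7,8,9,9,10,10,11,11,13,13,14,15,16,17,20,24]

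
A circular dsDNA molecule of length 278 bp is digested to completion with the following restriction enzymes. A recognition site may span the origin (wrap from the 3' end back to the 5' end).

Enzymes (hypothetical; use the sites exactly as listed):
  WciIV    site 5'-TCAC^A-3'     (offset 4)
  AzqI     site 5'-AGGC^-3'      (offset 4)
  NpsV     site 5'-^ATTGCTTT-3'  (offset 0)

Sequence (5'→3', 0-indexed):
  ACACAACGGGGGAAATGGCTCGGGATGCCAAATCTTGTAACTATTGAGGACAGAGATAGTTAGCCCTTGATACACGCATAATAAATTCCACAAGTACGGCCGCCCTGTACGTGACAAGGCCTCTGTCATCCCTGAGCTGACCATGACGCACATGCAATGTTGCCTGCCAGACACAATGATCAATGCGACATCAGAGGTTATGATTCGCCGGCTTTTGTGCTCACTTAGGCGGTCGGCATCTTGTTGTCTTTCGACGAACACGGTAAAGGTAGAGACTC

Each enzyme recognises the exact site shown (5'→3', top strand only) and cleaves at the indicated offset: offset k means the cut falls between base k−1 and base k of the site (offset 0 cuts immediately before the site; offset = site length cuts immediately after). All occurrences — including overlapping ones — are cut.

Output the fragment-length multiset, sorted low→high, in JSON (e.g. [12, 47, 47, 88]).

Per-enzyme occurrences:
  WciIV TCACA/4: at [276] ⇒ [2]
  AzqI AGGC/4: at [116, 226] ⇒ [120, 230]
  NpsV (ATTGCTTT, off=0): no sites

All cut coordinates (distinct, sorted): [2, 120, 230]

Fragments:
  2→120: 118 bp
  120→230: 110 bp
  230→2 (wrap): 278-230+2 = 50 bp

[50,110,118]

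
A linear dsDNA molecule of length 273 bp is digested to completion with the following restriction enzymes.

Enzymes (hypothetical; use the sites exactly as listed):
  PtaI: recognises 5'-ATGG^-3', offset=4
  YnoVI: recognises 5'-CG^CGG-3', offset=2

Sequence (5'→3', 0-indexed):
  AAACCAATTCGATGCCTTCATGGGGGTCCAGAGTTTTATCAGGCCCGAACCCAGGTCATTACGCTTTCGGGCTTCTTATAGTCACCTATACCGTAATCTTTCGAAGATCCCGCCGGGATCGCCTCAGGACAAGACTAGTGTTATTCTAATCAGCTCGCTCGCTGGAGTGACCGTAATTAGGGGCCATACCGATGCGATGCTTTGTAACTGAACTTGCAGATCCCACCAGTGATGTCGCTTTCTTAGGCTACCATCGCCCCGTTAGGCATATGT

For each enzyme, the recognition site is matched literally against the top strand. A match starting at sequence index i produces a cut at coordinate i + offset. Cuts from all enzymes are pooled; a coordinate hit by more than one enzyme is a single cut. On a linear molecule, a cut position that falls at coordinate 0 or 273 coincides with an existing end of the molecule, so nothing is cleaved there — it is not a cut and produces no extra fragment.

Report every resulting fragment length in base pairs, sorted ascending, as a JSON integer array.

[23,250]

Site scan:
  PtaI ATGG/4: at [19] ⇒ [23]
  YnoVI (CGCGG, off=2): no sites

All cut coordinates (distinct, sorted): [23]

Fragments:
  [0,23): 23 bp
  [23,273): 250 bp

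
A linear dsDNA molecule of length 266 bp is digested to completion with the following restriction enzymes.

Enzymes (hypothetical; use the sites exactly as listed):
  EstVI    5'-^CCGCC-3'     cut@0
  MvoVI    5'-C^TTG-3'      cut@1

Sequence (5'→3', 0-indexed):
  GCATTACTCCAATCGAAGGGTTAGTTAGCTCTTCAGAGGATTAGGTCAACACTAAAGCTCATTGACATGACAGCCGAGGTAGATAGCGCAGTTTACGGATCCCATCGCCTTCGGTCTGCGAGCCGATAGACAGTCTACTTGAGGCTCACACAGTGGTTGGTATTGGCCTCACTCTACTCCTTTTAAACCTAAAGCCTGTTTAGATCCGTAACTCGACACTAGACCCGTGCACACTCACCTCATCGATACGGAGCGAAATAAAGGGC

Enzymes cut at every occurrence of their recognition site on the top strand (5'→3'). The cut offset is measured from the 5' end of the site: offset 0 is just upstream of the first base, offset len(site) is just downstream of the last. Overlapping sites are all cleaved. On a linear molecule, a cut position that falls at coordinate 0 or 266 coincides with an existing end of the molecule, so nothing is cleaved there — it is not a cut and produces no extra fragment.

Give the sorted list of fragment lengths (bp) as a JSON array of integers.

[128,138]

Scan for sites:
  EstVI (CCGCC, off=0): no sites
  MvoVI (CTTG, off=1): starts [137] → cuts [138]

Pooled cuts: [138]

Fragment lengths:
  [0,138): 138 bp
  [138,266): 128 bp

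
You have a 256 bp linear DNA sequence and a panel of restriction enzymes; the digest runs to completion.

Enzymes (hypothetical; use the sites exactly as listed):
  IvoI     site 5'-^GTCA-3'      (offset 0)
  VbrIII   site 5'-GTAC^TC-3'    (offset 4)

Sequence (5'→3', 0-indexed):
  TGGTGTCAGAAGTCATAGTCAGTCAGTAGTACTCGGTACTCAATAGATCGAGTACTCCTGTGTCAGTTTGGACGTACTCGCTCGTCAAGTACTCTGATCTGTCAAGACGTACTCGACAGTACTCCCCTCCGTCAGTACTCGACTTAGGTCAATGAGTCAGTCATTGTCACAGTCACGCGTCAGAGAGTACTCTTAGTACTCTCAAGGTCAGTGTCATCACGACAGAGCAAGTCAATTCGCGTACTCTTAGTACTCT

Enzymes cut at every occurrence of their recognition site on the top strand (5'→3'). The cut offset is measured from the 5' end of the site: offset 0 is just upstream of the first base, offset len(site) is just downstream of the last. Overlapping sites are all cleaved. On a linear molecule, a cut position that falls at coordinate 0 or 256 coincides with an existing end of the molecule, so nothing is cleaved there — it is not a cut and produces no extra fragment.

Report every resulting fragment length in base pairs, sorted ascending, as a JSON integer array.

Site scan:
  IvoI (GTCA, off=0): starts [4, 11, 17, 21, 61, 83, 100, 130, 147, 155, 159, 165, 171, 178, 206, 212, 230] → cuts [4, 11, 17, 21, 61, 83, 100, 130, 147, 155, 159, 165, 171, 178, 206, 212, 230]
  VbrIII (GTACTC, off=4): starts [28, 35, 51, 73, 88, 108, 118, 134, 186, 195, 240, 249] → cuts [32, 39, 55, 77, 92, 112, 122, 138, 190, 199, 244, 253]

All cut coordinates (distinct, sorted): [4, 11, 17, 21, 32, 39, 55, 61, 77, 83, 92, 100, 112, 122, 130, 138, 147, 155, 159, 165, 171, 178, 190, 199, 206, 212, 230, 244, 253]

Fragment lengths:
  [0,4): 4 bp
  [4,11): 7 bp
  [11,17): 6 bp
  [17,21): 4 bp
  [21,32): 11 bp
  [32,39): 7 bp
  [39,55): 16 bp
  [55,61): 6 bp
  [61,77): 16 bp
  [77,83): 6 bp
  [83,92): 9 bp
  [92,100): 8 bp
  [100,112): 12 bp
  [112,122): 10 bp
  [122,130): 8 bp
  [130,138): 8 bp
  [138,147): 9 bp
  [147,155): 8 bp
  [155,159): 4 bp
  [159,165): 6 bp
  [165,171): 6 bp
  [171,178): 7 bp
  [178,190): 12 bp
  [190,199): 9 bp
  [199,206): 7 bp
  [206,212): 6 bp
  [212,230): 18 bp
  [230,244): 14 bp
  [244,253): 9 bp
  [253,256): 3 bp

[3,4,4,4,6,6,6,6,6,6,7,7,7,7,8,8,8,8,9,9,9,9,10,11,12,12,14,16,16,18]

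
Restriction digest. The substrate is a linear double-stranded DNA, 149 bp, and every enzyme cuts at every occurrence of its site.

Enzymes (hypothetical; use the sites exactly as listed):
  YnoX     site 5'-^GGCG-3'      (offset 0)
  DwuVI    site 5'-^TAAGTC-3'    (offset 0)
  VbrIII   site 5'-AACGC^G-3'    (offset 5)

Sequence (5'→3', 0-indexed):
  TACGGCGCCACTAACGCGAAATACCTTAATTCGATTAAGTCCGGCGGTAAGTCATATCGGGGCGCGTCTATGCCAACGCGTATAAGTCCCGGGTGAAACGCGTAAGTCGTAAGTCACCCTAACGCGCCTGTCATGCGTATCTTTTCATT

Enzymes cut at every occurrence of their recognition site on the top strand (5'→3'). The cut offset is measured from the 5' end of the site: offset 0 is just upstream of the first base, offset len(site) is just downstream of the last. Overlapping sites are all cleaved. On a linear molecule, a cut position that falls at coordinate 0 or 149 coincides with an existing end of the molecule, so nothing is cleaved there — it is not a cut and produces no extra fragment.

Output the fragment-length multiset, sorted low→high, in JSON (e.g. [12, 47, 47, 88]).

Scan for sites:
  YnoX (GGCG, off=0): starts [3, 42, 60] → cuts [3, 42, 60]
  DwuVI (TAAGTC, off=0): starts [35, 47, 82, 102, 109] → cuts [35, 47, 82, 102, 109]
  VbrIII (AACGCG, off=5): starts [12, 74, 96, 120] → cuts [17, 79, 101, 125]

Pooled cuts: [3, 17, 35, 42, 47, 60, 79, 82, 101, 102, 109, 125]

Fragments:
  [0,3): 3 bp
  [3,17): 14 bp
  [17,35): 18 bp
  [35,42): 7 bp
  [42,47): 5 bp
  [47,60): 13 bp
  [60,79): 19 bp
  [79,82): 3 bp
  [82,101): 19 bp
  [101,102): 1 bp
  [102,109): 7 bp
  [109,125): 16 bp
  [125,149): 24 bp

[1,3,3,5,7,7,13,14,16,18,19,19,24]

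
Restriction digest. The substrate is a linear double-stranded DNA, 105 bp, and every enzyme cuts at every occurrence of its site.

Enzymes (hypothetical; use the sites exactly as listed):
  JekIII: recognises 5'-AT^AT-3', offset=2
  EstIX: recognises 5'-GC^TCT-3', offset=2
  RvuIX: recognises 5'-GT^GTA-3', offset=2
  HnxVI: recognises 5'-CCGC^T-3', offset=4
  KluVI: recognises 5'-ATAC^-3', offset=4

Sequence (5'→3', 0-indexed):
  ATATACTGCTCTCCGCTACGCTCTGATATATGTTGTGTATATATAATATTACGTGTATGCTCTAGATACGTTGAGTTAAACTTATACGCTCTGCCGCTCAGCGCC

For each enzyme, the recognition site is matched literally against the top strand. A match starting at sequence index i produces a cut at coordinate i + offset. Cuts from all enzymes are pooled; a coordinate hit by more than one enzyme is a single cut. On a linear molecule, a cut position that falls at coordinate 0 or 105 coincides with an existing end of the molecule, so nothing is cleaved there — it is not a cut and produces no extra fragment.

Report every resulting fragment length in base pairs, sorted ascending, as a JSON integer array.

[2,2,2,2,3,4,4,5,5,6,6,7,7,7,8,8,9,18]

Per-enzyme occurrences:
  JekIII (ATAT, off=2): starts [0, 25, 27, 38, 40, 45] → cuts [2, 27, 29, 40, 42, 47]
  EstIX (GCTCT, off=2): starts [7, 19, 58, 87] → cuts [9, 21, 60, 89]
  RvuIX (GTGTA, off=2): starts [34, 52] → cuts [36, 54]
  HnxVI (CCGCT, off=4): starts [12, 93] → cuts [16, 97]
  KluVI (ATAC, off=4): starts [2, 65, 83] → cuts [6, 69, 87]

Pooled cuts: [2, 6, 9, 16, 21, 27, 29, 36, 40, 42, 47, 54, 60, 69, 87, 89, 97]

Fragments:
  [0,2): 2 bp
  [2,6): 4 bp
  [6,9): 3 bp
  [9,16): 7 bp
  [16,21): 5 bp
  [21,27): 6 bp
  [27,29): 2 bp
  [29,36): 7 bp
  [36,40): 4 bp
  [40,42): 2 bp
  [42,47): 5 bp
  [47,54): 7 bp
  [54,60): 6 bp
  [60,69): 9 bp
  [69,87): 18 bp
  [87,89): 2 bp
  [89,97): 8 bp
  [97,105): 8 bp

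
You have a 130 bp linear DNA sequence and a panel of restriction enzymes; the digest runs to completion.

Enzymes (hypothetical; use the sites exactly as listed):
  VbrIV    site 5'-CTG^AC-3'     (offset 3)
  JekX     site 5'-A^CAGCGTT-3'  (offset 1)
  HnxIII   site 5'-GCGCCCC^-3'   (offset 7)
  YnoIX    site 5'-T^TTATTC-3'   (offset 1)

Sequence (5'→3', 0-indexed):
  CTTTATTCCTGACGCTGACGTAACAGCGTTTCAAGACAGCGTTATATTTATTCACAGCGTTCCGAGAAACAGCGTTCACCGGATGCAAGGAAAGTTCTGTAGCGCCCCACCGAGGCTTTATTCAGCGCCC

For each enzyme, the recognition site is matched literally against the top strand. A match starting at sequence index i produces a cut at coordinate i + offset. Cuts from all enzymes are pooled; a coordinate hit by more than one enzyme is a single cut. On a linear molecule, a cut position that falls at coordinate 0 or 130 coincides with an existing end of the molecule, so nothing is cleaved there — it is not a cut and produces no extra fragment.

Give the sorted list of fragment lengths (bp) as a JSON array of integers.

[2,6,6,7,9,9,11,13,13,15,39]

Per-enzyme occurrences:
  VbrIV CTGAC/3: at [8, 14] ⇒ [11, 17]
  JekX ACAGCGTT/1: at [22, 35, 53, 68] ⇒ [23, 36, 54, 69]
  HnxIII GCGCCCC/7: at [101] ⇒ [108]
  YnoIX TTTATTC/1: at [1, 46, 116] ⇒ [2, 47, 117]

All cut coordinates (distinct, sorted): [2, 11, 17, 23, 36, 47, 54, 69, 108, 117]

Fragment lengths:
  [0,2): 2 bp
  [2,11): 9 bp
  [11,17): 6 bp
  [17,23): 6 bp
  [23,36): 13 bp
  [36,47): 11 bp
  [47,54): 7 bp
  [54,69): 15 bp
  [69,108): 39 bp
  [108,117): 9 bp
  [117,130): 13 bp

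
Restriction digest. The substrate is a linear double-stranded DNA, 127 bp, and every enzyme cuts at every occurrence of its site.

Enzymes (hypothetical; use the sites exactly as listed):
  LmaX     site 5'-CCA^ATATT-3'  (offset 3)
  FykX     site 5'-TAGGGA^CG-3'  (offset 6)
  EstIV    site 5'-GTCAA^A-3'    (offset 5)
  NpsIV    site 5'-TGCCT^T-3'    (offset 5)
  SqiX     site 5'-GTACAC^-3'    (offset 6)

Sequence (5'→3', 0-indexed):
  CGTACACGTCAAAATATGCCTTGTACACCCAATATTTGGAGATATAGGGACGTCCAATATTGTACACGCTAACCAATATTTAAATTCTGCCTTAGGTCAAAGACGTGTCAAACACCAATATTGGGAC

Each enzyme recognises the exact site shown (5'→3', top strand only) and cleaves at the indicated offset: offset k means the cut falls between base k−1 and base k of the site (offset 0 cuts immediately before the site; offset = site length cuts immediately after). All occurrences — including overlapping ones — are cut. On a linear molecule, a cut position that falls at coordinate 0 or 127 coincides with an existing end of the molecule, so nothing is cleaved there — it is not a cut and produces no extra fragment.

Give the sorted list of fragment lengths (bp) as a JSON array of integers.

Per-enzyme occurrences:
  LmaX CCAATATT/3: at [28, 53, 72, 114] ⇒ [31, 56, 75, 117]
  FykX TAGGGACG/6: at [44] ⇒ [50]
  EstIV GTCAAA/5: at [7, 95, 106] ⇒ [12, 100, 111]
  NpsIV TGCCTT/5: at [16, 87] ⇒ [21, 92]
  SqiX GTACAC/6: at [1, 22, 61] ⇒ [7, 28, 67]

Pooled cuts: [7, 12, 21, 28, 31, 50, 56, 67, 75, 92, 100, 111, 117]

Fragments:
  [0,7): 7 bp
  [7,12): 5 bp
  [12,21): 9 bp
  [21,28): 7 bp
  [28,31): 3 bp
  [31,50): 19 bp
  [50,56): 6 bp
  [56,67): 11 bp
  [67,75): 8 bp
  [75,92): 17 bp
  [92,100): 8 bp
  [100,111): 11 bp
  [111,117): 6 bp
  [117,127): 10 bp

[3,5,6,6,7,7,8,8,9,10,11,11,17,19]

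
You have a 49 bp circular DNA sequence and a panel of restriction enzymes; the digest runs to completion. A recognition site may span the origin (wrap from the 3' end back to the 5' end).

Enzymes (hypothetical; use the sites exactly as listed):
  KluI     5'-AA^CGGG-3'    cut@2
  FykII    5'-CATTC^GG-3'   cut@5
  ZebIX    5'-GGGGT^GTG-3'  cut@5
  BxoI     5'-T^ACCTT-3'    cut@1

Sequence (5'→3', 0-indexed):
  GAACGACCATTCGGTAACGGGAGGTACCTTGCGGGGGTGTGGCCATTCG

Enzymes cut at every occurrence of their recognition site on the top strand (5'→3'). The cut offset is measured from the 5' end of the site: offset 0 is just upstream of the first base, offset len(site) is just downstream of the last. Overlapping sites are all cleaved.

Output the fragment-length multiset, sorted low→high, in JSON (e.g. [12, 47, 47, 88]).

[5,8,10,13,13]

Scan for sites:
  KluI (AACGGG, off=2): starts [15] → cuts [17]
  FykII (CATTCGG, off=5): starts [7, 43] → cuts [12, 48]
  ZebIX (GGGGTGTG, off=5): starts [33] → cuts [38]
  BxoI (TACCTT, off=1): starts [24] → cuts [25]

All cut coordinates (distinct, sorted): [12, 17, 25, 38, 48]

Fragments:
  12→17: 5 bp
  17→25: 8 bp
  25→38: 13 bp
  38→48: 10 bp
  48→12 (wrap): 49-48+12 = 13 bp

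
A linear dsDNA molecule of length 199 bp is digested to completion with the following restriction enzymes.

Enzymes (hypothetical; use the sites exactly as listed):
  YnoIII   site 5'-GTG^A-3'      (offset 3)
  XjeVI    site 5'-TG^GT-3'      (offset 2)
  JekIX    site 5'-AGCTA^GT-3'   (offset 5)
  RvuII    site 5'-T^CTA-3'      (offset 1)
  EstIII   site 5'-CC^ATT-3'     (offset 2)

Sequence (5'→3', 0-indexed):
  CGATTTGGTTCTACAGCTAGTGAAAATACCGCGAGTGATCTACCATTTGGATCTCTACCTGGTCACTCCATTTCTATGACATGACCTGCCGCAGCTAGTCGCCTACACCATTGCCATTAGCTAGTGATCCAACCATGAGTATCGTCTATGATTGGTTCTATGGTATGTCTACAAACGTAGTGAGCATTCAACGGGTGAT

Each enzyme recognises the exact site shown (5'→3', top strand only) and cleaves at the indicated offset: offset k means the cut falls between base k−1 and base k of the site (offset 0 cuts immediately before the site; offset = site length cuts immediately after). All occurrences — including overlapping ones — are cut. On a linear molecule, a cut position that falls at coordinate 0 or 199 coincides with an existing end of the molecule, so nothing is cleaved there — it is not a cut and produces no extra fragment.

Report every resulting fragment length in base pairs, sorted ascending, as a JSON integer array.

[2,2,3,3,3,3,4,5,5,6,6,7,7,8,8,9,9,10,12,14,15,15,19,24]

Scan for sites:
  YnoIII GTGA/3: at [19, 34, 123, 179, 194] ⇒ [22, 37, 126, 182, 197]
  XjeVI TGGT/2: at [5, 59, 152, 160] ⇒ [7, 61, 154, 162]
  JekIX AGCTAGT/5: at [14, 92, 118] ⇒ [19, 97, 123]
  RvuII TCTA/1: at [9, 38, 53, 72, 144, 156, 167] ⇒ [10, 39, 54, 73, 145, 157, 168]
  EstIII CCATT/2: at [42, 67, 107, 113] ⇒ [44, 69, 109, 115]

All cut coordinates (distinct, sorted): [7, 10, 19, 22, 37, 39, 44, 54, 61, 69, 73, 97, 109, 115, 123, 126, 145, 154, 157, 162, 168, 182, 197]

Fragments:
  [0,7): 7 bp
  [7,10): 3 bp
  [10,19): 9 bp
  [19,22): 3 bp
  [22,37): 15 bp
  [37,39): 2 bp
  [39,44): 5 bp
  [44,54): 10 bp
  [54,61): 7 bp
  [61,69): 8 bp
  [69,73): 4 bp
  [73,97): 24 bp
  [97,109): 12 bp
  [109,115): 6 bp
  [115,123): 8 bp
  [123,126): 3 bp
  [126,145): 19 bp
  [145,154): 9 bp
  [154,157): 3 bp
  [157,162): 5 bp
  [162,168): 6 bp
  [168,182): 14 bp
  [182,197): 15 bp
  [197,199): 2 bp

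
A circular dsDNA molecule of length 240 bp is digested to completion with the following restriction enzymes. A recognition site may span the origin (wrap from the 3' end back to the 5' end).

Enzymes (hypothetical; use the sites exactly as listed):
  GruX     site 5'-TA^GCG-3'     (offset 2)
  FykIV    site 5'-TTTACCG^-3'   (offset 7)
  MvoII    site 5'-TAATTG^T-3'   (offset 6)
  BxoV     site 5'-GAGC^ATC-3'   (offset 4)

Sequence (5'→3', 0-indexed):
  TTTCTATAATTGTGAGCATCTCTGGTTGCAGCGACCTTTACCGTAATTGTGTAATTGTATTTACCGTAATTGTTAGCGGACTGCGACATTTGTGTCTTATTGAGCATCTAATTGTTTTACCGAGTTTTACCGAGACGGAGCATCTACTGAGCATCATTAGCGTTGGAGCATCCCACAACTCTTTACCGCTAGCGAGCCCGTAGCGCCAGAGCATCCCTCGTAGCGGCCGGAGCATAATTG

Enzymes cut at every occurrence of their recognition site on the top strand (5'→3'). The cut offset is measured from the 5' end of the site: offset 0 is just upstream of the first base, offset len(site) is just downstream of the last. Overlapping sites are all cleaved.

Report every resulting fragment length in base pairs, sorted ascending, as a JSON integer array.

[3,3,5,6,6,7,8,8,9,9,9,10,10,10,10,11,11,12,18,19,26,30]

Scan for sites:
  GruX (TAGCG, off=2): starts [73, 157, 189, 200, 220] → cuts [75, 159, 191, 202, 222]
  FykIV (TTTACCG, off=7): starts [36, 59, 115, 125, 181] → cuts [43, 66, 122, 132, 188]
  MvoII (TAATTGT, off=6): starts [6, 43, 51, 66, 108, 234] → cuts [0, 12, 49, 57, 72, 114]
  BxoV (GAGCATC, off=4): starts [13, 101, 137, 148, 165, 208] → cuts [17, 105, 141, 152, 169, 212]

All cut coordinates (distinct, sorted): [0, 12, 17, 43, 49, 57, 66, 72, 75, 105, 114, 122, 132, 141, 152, 159, 169, 188, 191, 202, 212, 222]

Fragments:
  0→12: 12 bp
  12→17: 5 bp
  17→43: 26 bp
  43→49: 6 bp
  49→57: 8 bp
  57→66: 9 bp
  66→72: 6 bp
  72→75: 3 bp
  75→105: 30 bp
  105→114: 9 bp
  114→122: 8 bp
  122→132: 10 bp
  132→141: 9 bp
  141→152: 11 bp
  152→159: 7 bp
  159→169: 10 bp
  169→188: 19 bp
  188→191: 3 bp
  191→202: 11 bp
  202→212: 10 bp
  212→222: 10 bp
  222→0 (wrap): 240-222+0 = 18 bp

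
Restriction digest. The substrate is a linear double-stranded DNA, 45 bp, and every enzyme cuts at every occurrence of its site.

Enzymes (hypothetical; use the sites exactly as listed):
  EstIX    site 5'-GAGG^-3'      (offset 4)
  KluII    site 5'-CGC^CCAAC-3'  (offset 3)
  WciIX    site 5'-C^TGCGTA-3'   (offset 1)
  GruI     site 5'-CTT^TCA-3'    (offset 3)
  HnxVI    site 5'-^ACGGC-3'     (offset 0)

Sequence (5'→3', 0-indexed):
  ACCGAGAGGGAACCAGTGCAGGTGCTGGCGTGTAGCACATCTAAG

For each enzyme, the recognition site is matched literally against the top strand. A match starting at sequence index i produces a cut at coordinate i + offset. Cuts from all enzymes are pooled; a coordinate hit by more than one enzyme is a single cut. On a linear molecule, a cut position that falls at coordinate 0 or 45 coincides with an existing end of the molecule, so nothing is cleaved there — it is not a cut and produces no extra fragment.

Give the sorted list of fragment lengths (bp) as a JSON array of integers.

Scan for sites:
  EstIX GAGG/4: at [5] ⇒ [9]
  KluII (CGCCCAAC, off=3): no sites
  WciIX (CTGCGTA, off=1): no sites
  GruI (CTTTCA, off=3): no sites
  HnxVI (ACGGC, off=0): no sites

All cut coordinates (distinct, sorted): [9]

Fragments:
  [0,9): 9 bp
  [9,45): 36 bp

[9,36]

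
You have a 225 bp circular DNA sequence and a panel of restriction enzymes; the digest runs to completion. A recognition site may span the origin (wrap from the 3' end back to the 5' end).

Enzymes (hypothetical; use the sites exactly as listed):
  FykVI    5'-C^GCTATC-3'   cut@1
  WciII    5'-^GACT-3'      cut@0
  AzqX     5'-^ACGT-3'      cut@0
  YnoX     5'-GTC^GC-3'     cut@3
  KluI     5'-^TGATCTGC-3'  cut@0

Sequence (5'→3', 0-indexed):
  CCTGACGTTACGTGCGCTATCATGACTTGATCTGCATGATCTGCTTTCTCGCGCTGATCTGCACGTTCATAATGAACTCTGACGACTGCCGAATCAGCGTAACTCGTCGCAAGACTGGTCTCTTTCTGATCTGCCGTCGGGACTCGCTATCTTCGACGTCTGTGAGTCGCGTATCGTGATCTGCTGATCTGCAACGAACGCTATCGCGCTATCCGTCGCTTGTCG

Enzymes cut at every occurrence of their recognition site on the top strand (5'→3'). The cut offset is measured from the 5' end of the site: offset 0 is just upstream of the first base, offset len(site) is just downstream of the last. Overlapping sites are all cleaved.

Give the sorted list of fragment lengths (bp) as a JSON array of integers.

Scan for sites:
  FykVI CGCTATC/1: at [14, 144, 198, 206] ⇒ [15, 145, 199, 207]
  WciII GACT/0: at [23, 83, 112, 140] ⇒ [23, 83, 112, 140]
  AzqX ACGT/0: at [4, 9, 62, 155] ⇒ [4, 9, 62, 155]
  YnoX GTCGC/3: at [105, 165, 214, 221] ⇒ [108, 168, 217, 224]
  KluI TGATCTGC/0: at [27, 36, 54, 126, 176, 184] ⇒ [27, 36, 54, 126, 176, 184]

All cut coordinates (distinct, sorted): [4, 9, 15, 23, 27, 36, 54, 62, 83, 108, 112, 126, 140, 145, 155, 168, 176, 184, 199, 207, 217, 224]

Fragment lengths:
  4→9: 5 bp
  9→15: 6 bp
  15→23: 8 bp
  23→27: 4 bp
  27→36: 9 bp
  36→54: 18 bp
  54→62: 8 bp
  62→83: 21 bp
  83→108: 25 bp
  108→112: 4 bp
  112→126: 14 bp
  126→140: 14 bp
  140→145: 5 bp
  145→155: 10 bp
  155→168: 13 bp
  168→176: 8 bp
  176→184: 8 bp
  184→199: 15 bp
  199→207: 8 bp
  207→217: 10 bp
  217→224: 7 bp
  224→4 (wrap): 225-224+4 = 5 bp

[4,4,5,5,5,6,7,8,8,8,8,8,9,10,10,13,14,14,15,18,21,25]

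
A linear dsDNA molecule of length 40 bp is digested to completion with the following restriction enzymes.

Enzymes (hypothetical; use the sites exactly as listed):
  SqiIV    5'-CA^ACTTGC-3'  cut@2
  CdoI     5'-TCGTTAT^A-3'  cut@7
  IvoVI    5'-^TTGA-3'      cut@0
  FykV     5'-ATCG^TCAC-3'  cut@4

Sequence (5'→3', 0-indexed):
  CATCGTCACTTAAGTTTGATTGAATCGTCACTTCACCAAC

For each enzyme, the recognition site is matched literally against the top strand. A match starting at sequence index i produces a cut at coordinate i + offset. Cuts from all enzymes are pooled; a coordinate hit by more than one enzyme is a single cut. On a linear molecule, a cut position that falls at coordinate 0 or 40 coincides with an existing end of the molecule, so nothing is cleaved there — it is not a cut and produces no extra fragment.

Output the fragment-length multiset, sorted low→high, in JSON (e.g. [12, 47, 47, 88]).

[4,5,8,10,13]

Site scan:
  SqiIV (CAACTTGC, off=2): no sites
  CdoI (TCGTTATA, off=7): no sites
  IvoVI TTGA/0: at [15, 19] ⇒ [15, 19]
  FykV ATCGTCAC/4: at [1, 23] ⇒ [5, 27]

Pooled cuts: [5, 15, 19, 27]

Fragments:
  [0,5): 5 bp
  [5,15): 10 bp
  [15,19): 4 bp
  [19,27): 8 bp
  [27,40): 13 bp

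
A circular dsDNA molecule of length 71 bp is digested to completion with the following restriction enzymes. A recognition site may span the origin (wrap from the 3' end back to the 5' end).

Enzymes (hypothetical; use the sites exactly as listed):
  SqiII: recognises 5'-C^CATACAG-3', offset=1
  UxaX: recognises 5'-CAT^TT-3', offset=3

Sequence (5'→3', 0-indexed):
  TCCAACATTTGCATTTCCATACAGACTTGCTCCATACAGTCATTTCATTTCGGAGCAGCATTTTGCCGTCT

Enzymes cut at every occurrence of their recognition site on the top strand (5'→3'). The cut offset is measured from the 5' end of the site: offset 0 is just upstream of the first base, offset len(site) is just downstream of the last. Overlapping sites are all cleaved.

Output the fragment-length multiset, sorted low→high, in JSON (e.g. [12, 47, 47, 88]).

[3,5,6,11,13,15,18]

Per-enzyme occurrences:
  SqiII CCATACAG/1: at [16, 31] ⇒ [17, 32]
  UxaX CATTT/3: at [5, 11, 40, 45, 58] ⇒ [8, 14, 43, 48, 61]

Pooled cuts: [8, 14, 17, 32, 43, 48, 61]

Fragment lengths:
  8→14: 6 bp
  14→17: 3 bp
  17→32: 15 bp
  32→43: 11 bp
  43→48: 5 bp
  48→61: 13 bp
  61→8 (wrap): 71-61+8 = 18 bp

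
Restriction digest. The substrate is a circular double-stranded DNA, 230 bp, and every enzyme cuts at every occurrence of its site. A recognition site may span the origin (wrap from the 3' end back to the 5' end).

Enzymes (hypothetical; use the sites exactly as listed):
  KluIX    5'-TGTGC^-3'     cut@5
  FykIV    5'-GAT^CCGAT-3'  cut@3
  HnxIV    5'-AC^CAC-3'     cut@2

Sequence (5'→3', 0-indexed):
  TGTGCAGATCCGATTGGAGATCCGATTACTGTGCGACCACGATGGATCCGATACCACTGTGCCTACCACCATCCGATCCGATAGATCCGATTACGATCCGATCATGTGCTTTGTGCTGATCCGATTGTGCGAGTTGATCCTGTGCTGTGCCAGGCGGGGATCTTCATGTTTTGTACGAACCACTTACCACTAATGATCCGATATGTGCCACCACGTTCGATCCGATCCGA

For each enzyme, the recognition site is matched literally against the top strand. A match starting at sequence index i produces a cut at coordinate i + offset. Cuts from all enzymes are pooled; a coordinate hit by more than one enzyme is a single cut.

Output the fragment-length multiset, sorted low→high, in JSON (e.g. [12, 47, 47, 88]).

Per-enzyme occurrences:
  KluIX TGTGC/5: at [0, 29, 57, 104, 111, 125, 140, 145, 203] ⇒ [5, 34, 62, 109, 116, 130, 145, 150, 208]
  FykIV GATCCGAT/3: at [6, 18, 44, 74, 83, 94, 117, 194, 218, 223] ⇒ [9, 21, 47, 77, 86, 97, 120, 197, 221, 226]
  HnxIV ACCAC/2: at [35, 52, 64, 178, 185, 209] ⇒ [37, 54, 66, 180, 187, 211]

All cut coordinates (distinct, sorted): [5, 9, 21, 34, 37, 47, 54, 62, 66, 77, 86, 97, 109, 116, 120, 130, 145, 150, 180, 187, 197, 208, 211, 221, 226]

Fragment lengths:
  5→9: 4 bp
  9→21: 12 bp
  21→34: 13 bp
  34→37: 3 bp
  37→47: 10 bp
  47→54: 7 bp
  54→62: 8 bp
  62→66: 4 bp
  66→77: 11 bp
  77→86: 9 bp
  86→97: 11 bp
  97→109: 12 bp
  109→116: 7 bp
  116→120: 4 bp
  120→130: 10 bp
  130→145: 15 bp
  145→150: 5 bp
  150→180: 30 bp
  180→187: 7 bp
  187→197: 10 bp
  197→208: 11 bp
  208→211: 3 bp
  211→221: 10 bp
  221→226: 5 bp
  226→5 (wrap): 230-226+5 = 9 bp

[3,3,4,4,4,5,5,7,7,7,8,9,9,10,10,10,10,11,11,11,12,12,13,15,30]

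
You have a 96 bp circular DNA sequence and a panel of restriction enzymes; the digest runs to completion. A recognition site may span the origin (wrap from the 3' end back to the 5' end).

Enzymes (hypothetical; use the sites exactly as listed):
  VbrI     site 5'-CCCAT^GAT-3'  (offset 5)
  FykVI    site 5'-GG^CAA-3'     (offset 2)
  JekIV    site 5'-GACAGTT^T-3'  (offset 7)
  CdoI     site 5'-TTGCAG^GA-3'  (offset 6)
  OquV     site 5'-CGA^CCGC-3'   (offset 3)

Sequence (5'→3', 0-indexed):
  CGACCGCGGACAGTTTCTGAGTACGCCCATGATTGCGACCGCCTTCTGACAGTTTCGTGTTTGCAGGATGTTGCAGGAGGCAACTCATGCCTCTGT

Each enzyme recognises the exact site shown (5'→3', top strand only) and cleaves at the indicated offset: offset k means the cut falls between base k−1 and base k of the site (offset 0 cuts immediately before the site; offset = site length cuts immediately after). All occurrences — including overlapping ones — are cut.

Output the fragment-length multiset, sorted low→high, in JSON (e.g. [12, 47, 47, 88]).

[4,8,10,12,12,15,16,19]

Site scan:
  VbrI (CCCATGAT, off=5): starts [25] → cuts [30]
  FykVI (GGCAA, off=2): starts [78] → cuts [80]
  JekIV (GACAGTTT, off=7): starts [8, 47] → cuts [15, 54]
  CdoI (TTGCAGGA, off=6): starts [60, 70] → cuts [66, 76]
  OquV (CGACCGC, off=3): starts [0, 35] → cuts [3, 38]

All cut coordinates (distinct, sorted): [3, 15, 30, 38, 54, 66, 76, 80]

Fragments:
  3→15: 12 bp
  15→30: 15 bp
  30→38: 8 bp
  38→54: 16 bp
  54→66: 12 bp
  66→76: 10 bp
  76→80: 4 bp
  80→3 (wrap): 96-80+3 = 19 bp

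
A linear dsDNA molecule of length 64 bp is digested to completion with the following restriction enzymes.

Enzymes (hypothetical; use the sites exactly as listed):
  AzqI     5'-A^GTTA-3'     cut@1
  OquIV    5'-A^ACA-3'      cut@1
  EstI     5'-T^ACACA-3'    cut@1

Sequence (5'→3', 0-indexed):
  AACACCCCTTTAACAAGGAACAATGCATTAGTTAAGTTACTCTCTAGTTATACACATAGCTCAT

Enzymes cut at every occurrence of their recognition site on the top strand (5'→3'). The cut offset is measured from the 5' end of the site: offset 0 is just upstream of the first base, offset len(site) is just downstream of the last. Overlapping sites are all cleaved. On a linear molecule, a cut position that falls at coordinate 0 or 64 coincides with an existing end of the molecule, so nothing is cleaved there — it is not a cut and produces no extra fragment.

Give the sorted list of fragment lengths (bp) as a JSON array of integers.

Site scan:
  AzqI AGTTA/1: at [29, 34, 45] ⇒ [30, 35, 46]
  OquIV AACA/1: at [0, 11, 18] ⇒ [1, 12, 19]
  EstI TACACA/1: at [50] ⇒ [51]

Pooled cuts: [1, 12, 19, 30, 35, 46, 51]

Fragment lengths:
  [0,1): 1 bp
  [1,12): 11 bp
  [12,19): 7 bp
  [19,30): 11 bp
  [30,35): 5 bp
  [35,46): 11 bp
  [46,51): 5 bp
  [51,64): 13 bp

[1,5,5,7,11,11,11,13]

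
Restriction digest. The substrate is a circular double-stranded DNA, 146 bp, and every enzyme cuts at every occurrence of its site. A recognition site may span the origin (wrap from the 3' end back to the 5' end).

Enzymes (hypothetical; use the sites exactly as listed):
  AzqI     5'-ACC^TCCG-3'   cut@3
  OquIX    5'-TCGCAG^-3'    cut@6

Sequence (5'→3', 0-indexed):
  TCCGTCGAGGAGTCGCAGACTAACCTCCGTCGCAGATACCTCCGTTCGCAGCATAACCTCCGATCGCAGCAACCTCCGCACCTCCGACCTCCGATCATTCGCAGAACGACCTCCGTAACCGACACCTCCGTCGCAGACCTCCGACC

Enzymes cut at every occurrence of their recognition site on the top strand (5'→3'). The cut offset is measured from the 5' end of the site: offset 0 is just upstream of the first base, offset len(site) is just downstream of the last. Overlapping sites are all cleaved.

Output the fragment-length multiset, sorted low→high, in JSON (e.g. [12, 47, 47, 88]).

[3,5,5,7,7,7,7,7,8,10,10,11,11,15,15,18]

Site scan:
  AzqI (ACCTCCG, off=3): starts [22, 37, 55, 71, 79, 86, 108, 123, 136, 143] → cuts [0, 25, 40, 58, 74, 82, 89, 111, 126, 139]
  OquIX (TCGCAG, off=6): starts [12, 29, 45, 63, 98, 130] → cuts [18, 35, 51, 69, 104, 136]

All cut coordinates (distinct, sorted): [0, 18, 25, 35, 40, 51, 58, 69, 74, 82, 89, 104, 111, 126, 136, 139]

Fragment lengths:
  0→18: 18 bp
  18→25: 7 bp
  25→35: 10 bp
  35→40: 5 bp
  40→51: 11 bp
  51→58: 7 bp
  58→69: 11 bp
  69→74: 5 bp
  74→82: 8 bp
  82→89: 7 bp
  89→104: 15 bp
  104→111: 7 bp
  111→126: 15 bp
  126→136: 10 bp
  136→139: 3 bp
  139→0 (wrap): 146-139+0 = 7 bp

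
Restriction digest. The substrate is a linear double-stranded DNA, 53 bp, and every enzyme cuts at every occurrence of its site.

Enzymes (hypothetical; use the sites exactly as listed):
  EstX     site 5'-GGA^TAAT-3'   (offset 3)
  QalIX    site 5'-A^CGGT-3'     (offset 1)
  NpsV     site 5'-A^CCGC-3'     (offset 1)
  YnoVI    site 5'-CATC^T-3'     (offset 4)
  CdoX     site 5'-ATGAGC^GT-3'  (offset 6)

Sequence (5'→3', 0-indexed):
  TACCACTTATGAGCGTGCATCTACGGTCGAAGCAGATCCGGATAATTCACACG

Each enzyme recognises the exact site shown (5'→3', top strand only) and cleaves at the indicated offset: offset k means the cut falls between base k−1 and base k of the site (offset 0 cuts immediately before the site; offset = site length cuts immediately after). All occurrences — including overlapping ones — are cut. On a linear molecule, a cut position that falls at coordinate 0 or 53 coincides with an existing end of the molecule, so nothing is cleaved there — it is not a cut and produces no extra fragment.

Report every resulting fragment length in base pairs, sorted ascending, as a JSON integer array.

[2,7,11,14,19]

Scan for sites:
  EstX GGATAAT/3: at [39] ⇒ [42]
  QalIX ACGGT/1: at [22] ⇒ [23]
  NpsV (ACCGC, off=1): no sites
  YnoVI CATCT/4: at [17] ⇒ [21]
  CdoX ATGAGCGT/6: at [8] ⇒ [14]

Pooled cuts: [14, 21, 23, 42]

Fragments:
  [0,14): 14 bp
  [14,21): 7 bp
  [21,23): 2 bp
  [23,42): 19 bp
  [42,53): 11 bp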